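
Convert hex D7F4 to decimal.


D7F4 hex = 55284 decimal

55284


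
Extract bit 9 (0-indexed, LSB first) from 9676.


0b10010111001100, position 9 = 0

0


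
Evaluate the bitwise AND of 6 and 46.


0b110 & 0b101110 = 0b110 = 6

6


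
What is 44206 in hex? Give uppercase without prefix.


44206 = ACAE hex

ACAE


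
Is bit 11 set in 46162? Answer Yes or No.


0b1011010001010010, bit 11 = 0. No

No


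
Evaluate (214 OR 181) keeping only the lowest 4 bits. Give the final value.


Step 1: 214 | 181 = 247
Step 2: 247 & 15 = 7

7


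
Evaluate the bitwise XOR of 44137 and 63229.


0b1010110001101001 ^ 0b1111011011111101 = 0b101101010010100 = 23188

23188


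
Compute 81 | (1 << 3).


81 | (1 << 3) = 81 | 8 = 89

89


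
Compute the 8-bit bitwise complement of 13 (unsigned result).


~0b1101 = 0b11110010 = 242 (8-bit unsigned)

242


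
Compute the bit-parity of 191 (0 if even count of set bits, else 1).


0b10111111 has 7 ones => parity 1

1


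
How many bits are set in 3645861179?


0b11011001010011110110110100111011 has 20 set bits

20


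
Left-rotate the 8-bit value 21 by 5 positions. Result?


Rotate 0b10101 left by 5 (8-bit) = 0b10100010 = 162

162


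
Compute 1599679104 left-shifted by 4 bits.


0b1011111010110010010101010000000 << 4 = 0b10111110101100100101010100000000000 = 25594865664

25594865664


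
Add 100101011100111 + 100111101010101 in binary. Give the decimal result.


100101011100111 + 100111101010101 = 1001101000111100 = 39484

39484


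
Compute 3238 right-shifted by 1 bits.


0b110010100110 >> 1 = 0b11001010011 = 1619

1619


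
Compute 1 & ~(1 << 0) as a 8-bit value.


1 & ~(1 << 0) = 0

0


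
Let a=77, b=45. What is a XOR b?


77 ^ 45 = 96

96


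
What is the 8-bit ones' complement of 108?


108 ^ 255 = 147

147


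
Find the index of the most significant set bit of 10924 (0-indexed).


0b10101010101100. Highest set bit at position 13

13


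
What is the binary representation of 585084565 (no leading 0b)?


585084565 = 100010110111111010111010010101 in binary

100010110111111010111010010101


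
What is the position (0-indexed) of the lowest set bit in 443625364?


0b11010011100010010111110010100. Lowest set bit at position 2

2


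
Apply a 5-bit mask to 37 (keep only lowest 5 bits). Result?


37 & 31 = 5

5


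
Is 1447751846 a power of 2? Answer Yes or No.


0b1010110010010101111000010100110. Multiple bits set => No

No


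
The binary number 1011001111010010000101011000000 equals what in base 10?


1011001111010010000101011000000 in decimal = 1508444864

1508444864


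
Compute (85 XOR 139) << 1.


Step 1: 85 ^ 139 = 222
Step 2: 222 << 1 = 444

444


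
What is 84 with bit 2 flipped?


84 ^ (1 << 2) = 84 ^ 4 = 80

80


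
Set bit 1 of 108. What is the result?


108 | (1 << 1) = 108 | 2 = 110

110


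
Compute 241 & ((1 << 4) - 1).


241 & 15 = 1

1


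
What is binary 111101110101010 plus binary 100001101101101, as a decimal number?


111101110101010 + 100001101101101 = 1011111100010111 = 48919

48919


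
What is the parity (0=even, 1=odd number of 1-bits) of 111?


0b1101111 has 6 ones => parity 0

0


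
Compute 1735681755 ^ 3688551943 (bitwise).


0b1100111011101000110011011011011 ^ 0b11011011110110101101011000000111 = 0b10111100101011101011000011011100 = 3165565148

3165565148


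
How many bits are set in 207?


0b11001111 has 6 set bits

6


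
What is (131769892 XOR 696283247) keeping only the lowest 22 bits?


Step 1: 131769892 ^ 696283247 = 777705035
Step 2: 777705035 & 4194303 = 1758795

1758795


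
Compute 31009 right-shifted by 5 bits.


0b111100100100001 >> 5 = 0b1111001001 = 969

969


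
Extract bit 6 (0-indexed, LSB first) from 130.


0b10000010, position 6 = 0

0


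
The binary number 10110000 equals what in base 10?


10110000 in decimal = 176

176


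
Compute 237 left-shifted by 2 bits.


0b11101101 << 2 = 0b1110110100 = 948

948


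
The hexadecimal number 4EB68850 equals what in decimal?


4EB68850 hex = 1320585296 decimal

1320585296


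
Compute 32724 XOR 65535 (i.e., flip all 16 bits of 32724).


32724 ^ 65535 = 32811

32811


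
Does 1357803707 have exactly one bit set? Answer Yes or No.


0b1010000111011100111000010111011. Multiple bits set => No

No


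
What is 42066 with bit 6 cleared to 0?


42066 & ~(1 << 6) = 42002

42002


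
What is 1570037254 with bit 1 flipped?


1570037254 ^ (1 << 1) = 1570037254 ^ 2 = 1570037252

1570037252


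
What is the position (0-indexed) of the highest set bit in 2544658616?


0b10010111101011000110100010111000. Highest set bit at position 31

31


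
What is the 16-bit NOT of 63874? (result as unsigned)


~0b1111100110000010 = 0b11001111101 = 1661 (16-bit unsigned)

1661


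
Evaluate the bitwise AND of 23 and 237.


0b10111 & 0b11101101 = 0b101 = 5

5


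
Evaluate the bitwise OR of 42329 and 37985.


0b1010010101011001 | 0b1001010001100001 = 0b1011010101111001 = 46457

46457


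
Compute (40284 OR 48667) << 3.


Step 1: 40284 | 48667 = 48991
Step 2: 48991 << 3 = 391928

391928


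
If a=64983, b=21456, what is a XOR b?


64983 ^ 21456 = 44551

44551


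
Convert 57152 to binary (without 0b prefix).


57152 = 1101111101000000 in binary

1101111101000000


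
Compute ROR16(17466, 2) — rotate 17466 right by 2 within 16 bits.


Rotate 0b100010000111010 right by 2 (16-bit) = 0b1001000100001110 = 37134

37134


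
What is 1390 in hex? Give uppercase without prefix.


1390 = 56E hex

56E


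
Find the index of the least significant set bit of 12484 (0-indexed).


0b11000011000100. Lowest set bit at position 2

2


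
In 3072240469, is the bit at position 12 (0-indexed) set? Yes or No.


0b10110111000111101010101101010101, bit 12 = 0. No

No


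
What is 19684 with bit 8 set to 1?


19684 | (1 << 8) = 19684 | 256 = 19940

19940


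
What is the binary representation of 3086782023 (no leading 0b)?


3086782023 = 10110111111111001000111001000111 in binary

10110111111111001000111001000111


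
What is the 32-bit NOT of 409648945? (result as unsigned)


~0b11000011010101011111100110001 = 0b11100111100101010100000011001110 = 3885318350 (32-bit unsigned)

3885318350


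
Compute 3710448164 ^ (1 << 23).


3710448164 ^ (1 << 23) = 3710448164 ^ 8388608 = 3718836772

3718836772


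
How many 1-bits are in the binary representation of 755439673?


0b101101000001110001100000111001 has 13 set bits

13


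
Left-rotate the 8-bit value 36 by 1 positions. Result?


Rotate 0b100100 left by 1 (8-bit) = 0b1001000 = 72

72


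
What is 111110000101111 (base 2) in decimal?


111110000101111 in decimal = 31791

31791


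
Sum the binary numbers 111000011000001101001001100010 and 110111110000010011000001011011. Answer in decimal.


111000011000001101001001100010 + 110111110000010011000001011011 = 1110000001000100000001010111101 = 1881277117

1881277117


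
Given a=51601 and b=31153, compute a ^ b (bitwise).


51601 ^ 31153 = 45088

45088


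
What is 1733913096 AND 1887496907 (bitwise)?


0b1100111010110010110101000001000 & 0b1110000100000001110101011001011 = 0b1100000000000000110101000001000 = 1610639880

1610639880


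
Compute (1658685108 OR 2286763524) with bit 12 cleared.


Step 1: 1658685108 | 2286763524 = 3940400820
Step 2: 3940400820 & ~(1 << 12) = 3940396724

3940396724


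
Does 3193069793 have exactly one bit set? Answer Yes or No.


0b10111110010100100110000011100001. Multiple bits set => No

No


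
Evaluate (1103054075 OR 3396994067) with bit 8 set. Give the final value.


Step 1: 1103054075 | 3396994067 = 3422504187
Step 2: 3422504187 | (1 << 8) = 3422504187 | 256 = 3422504443

3422504443


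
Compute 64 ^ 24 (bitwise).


0b1000000 ^ 0b11000 = 0b1011000 = 88

88


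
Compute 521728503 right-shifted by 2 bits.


0b11111000110001111000111110111 >> 2 = 0b111110001100011110001111101 = 130432125

130432125


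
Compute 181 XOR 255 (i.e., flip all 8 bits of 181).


181 ^ 255 = 74

74


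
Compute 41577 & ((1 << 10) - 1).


41577 & 1023 = 617

617


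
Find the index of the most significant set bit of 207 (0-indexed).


0b11001111. Highest set bit at position 7

7


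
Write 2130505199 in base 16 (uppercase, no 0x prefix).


2130505199 = 7EFCEDEF hex

7EFCEDEF


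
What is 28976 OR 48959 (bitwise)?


0b111000100110000 | 0b1011111100111111 = 0b1111111100111111 = 65343

65343


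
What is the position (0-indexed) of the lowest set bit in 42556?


0b1010011000111100. Lowest set bit at position 2

2


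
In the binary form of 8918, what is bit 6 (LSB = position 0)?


0b10001011010110, position 6 = 1

1


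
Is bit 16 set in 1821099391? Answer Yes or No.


0b1101100100010111100010101111111, bit 16 = 1. Yes

Yes


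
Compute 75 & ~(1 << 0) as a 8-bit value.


75 & ~(1 << 0) = 74

74


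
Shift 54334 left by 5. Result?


0b1101010000111110 << 5 = 0b110101000011111000000 = 1738688

1738688


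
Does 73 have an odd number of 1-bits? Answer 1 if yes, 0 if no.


0b1001001 has 3 ones => parity 1

1


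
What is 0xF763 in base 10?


F763 hex = 63331 decimal

63331


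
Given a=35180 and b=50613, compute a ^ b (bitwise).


35180 ^ 50613 = 19673

19673


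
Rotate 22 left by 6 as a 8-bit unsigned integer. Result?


Rotate 0b10110 left by 6 (8-bit) = 0b10000101 = 133

133


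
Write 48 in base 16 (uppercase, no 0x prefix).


48 = 30 hex

30


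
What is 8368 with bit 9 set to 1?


8368 | (1 << 9) = 8368 | 512 = 8880

8880


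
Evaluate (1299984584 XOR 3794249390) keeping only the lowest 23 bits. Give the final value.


Step 1: 1299984584 ^ 3794249390 = 2942015078
Step 2: 2942015078 & 8388607 = 6002278

6002278


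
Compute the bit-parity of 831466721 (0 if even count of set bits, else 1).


0b110001100011110010110011100001 has 15 ones => parity 1

1


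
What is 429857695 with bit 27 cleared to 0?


429857695 & ~(1 << 27) = 295639967

295639967


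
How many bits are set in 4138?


0b1000000101010 has 4 set bits

4


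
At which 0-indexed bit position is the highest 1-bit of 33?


0b100001. Highest set bit at position 5

5


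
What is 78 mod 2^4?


78 & 15 = 14

14


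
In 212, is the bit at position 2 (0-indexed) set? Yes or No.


0b11010100, bit 2 = 1. Yes

Yes


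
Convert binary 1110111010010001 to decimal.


1110111010010001 in decimal = 61073

61073


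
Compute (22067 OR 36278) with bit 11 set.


Step 1: 22067 | 36278 = 57271
Step 2: 57271 | (1 << 11) = 57271 | 2048 = 57271

57271


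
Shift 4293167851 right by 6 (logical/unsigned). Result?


0b11111111111001001000101011101011 >> 6 = 0b11111111111001001000101011 = 67080747

67080747


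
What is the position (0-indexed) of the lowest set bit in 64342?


0b1111101101010110. Lowest set bit at position 1

1


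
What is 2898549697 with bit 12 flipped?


2898549697 ^ (1 << 12) = 2898549697 ^ 4096 = 2898545601

2898545601


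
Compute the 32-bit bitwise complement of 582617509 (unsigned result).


~0b100010101110100000100110100101 = 0b11011101010001011111011001011010 = 3712349786 (32-bit unsigned)

3712349786


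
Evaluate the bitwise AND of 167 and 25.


0b10100111 & 0b11001 = 0b1 = 1

1


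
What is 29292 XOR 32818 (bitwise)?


0b111001001101100 ^ 0b1000000000110010 = 0b1111001001011110 = 62046

62046


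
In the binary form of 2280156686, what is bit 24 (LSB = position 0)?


0b10000111111010000110111000001110, position 24 = 1

1


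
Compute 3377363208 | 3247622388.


0b11001001010011100111100100001000 | 0b11000001100100101100100011110100 = 0b11001001110111101111100111111100 = 3386833404

3386833404


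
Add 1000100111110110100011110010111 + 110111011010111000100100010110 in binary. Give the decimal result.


1000100111110110100011110010111 + 110111011010111000100100010110 = 1111100011001101101000010101101 = 2087112877

2087112877


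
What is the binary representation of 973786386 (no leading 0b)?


973786386 = 111010000010101100110100010010 in binary

111010000010101100110100010010


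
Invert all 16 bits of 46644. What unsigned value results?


46644 ^ 65535 = 18891

18891


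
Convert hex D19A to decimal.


D19A hex = 53658 decimal

53658


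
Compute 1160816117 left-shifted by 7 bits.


0b1000101001100001010010111110101 << 7 = 0b10001010011000010100101111101010000000 = 148584462976

148584462976


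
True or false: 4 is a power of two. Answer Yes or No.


0b100. Only one bit set => Yes

Yes


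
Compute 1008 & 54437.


0b1111110000 & 0b1101010010100101 = 0b10100000 = 160

160


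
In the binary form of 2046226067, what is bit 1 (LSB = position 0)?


0b1111001111101101110111010010011, position 1 = 1

1


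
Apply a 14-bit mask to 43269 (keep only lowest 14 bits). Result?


43269 & 16383 = 10501

10501


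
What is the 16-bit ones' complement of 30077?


30077 ^ 65535 = 35458

35458


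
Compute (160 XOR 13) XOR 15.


Step 1: 160 ^ 13 = 173
Step 2: 173 ^ 15 = 162

162


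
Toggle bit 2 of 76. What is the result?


76 ^ (1 << 2) = 76 ^ 4 = 72

72


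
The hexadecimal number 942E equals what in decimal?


942E hex = 37934 decimal

37934


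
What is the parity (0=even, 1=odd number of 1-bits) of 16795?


0b100000110011011 has 7 ones => parity 1

1


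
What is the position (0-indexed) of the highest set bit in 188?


0b10111100. Highest set bit at position 7

7


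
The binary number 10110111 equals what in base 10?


10110111 in decimal = 183

183


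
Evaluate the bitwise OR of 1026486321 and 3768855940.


0b111101001011101111000000110001 | 0b11100000101001000010110110000100 = 0b11111101101011101111110110110101 = 4256103861

4256103861


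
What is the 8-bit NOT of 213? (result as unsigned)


~0b11010101 = 0b101010 = 42 (8-bit unsigned)

42


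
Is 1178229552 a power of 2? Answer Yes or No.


0b1000110001110100101101100110000. Multiple bits set => No

No


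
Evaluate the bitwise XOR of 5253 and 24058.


0b1010010000101 ^ 0b101110111111010 = 0b100100101111111 = 18815

18815


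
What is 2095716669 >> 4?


0b1111100111010100001100100111101 >> 4 = 0b111110011101010000110010011 = 130982291

130982291


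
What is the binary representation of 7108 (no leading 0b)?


7108 = 1101111000100 in binary

1101111000100


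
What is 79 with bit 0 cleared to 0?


79 & ~(1 << 0) = 78

78


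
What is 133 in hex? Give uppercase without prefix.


133 = 85 hex

85


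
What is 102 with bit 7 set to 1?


102 | (1 << 7) = 102 | 128 = 230

230


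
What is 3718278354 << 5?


0b11011101101000000110110011010010 << 5 = 0b1101110110100000011011001101001000000 = 118984907328

118984907328


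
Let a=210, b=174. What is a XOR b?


210 ^ 174 = 124

124


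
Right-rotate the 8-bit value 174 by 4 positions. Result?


Rotate 0b10101110 right by 4 (8-bit) = 0b11101010 = 234

234


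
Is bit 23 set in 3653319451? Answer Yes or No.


0b11011001110000010011101100011011, bit 23 = 1. Yes

Yes


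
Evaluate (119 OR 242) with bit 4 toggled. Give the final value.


Step 1: 119 | 242 = 247
Step 2: 247 ^ (1 << 4) = 247 ^ 16 = 231

231


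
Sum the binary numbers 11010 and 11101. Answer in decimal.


11010 + 11101 = 110111 = 55

55


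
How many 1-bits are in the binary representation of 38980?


0b1001100001000100 has 5 set bits

5


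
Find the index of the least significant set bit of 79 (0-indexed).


0b1001111. Lowest set bit at position 0

0


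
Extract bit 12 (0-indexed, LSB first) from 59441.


0b1110100000110001, position 12 = 0

0


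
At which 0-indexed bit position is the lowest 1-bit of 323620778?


0b10011010010100000111110101010. Lowest set bit at position 1

1


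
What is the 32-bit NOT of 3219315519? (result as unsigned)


~0b10111111111000101101101100111111 = 0b1000000000111010010010011000000 = 1075651776 (32-bit unsigned)

1075651776


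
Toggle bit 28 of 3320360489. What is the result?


3320360489 ^ (1 << 28) = 3320360489 ^ 268435456 = 3588795945

3588795945


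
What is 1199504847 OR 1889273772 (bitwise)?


0b1000111011111101111110111001111 | 0b1110000100111000000011110101100 = 0b1110111111111101111111111101111 = 2013200367

2013200367


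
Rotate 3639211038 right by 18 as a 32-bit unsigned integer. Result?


Rotate 0b11011000111010011111010000011110 right by 18 (32-bit) = 0b1111101000001111011011000111010 = 2097657402

2097657402


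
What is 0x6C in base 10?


6C hex = 108 decimal

108


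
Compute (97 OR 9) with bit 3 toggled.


Step 1: 97 | 9 = 105
Step 2: 105 ^ (1 << 3) = 105 ^ 8 = 97

97


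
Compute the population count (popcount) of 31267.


0b111101000100011 has 8 set bits

8


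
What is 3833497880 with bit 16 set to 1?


3833497880 | (1 << 16) = 3833497880 | 65536 = 3833563416

3833563416


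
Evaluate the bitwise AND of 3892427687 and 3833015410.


0b11101000000000011011101110100111 & 0b11100100011101110010110001110010 = 0b11100000000000010010100000100010 = 3758172194

3758172194


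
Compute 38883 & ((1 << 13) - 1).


38883 & 8191 = 6115

6115


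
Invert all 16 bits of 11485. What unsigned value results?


11485 ^ 65535 = 54050

54050


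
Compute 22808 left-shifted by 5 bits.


0b101100100011000 << 5 = 0b10110010001100000000 = 729856

729856


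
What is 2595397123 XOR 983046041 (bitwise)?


0b10011010101100101001111000000011 ^ 0b111010100110000001011110011001 = 0b10100000001010101000100110011010 = 2687142298

2687142298


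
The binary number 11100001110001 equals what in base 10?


11100001110001 in decimal = 14449

14449


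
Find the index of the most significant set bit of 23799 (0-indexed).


0b101110011110111. Highest set bit at position 14

14


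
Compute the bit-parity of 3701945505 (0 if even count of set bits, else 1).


0b11011100101001110011010010100001 has 16 ones => parity 0

0


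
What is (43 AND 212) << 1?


Step 1: 43 & 212 = 0
Step 2: 0 << 1 = 0

0


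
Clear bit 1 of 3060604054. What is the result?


3060604054 & ~(1 << 1) = 3060604052

3060604052


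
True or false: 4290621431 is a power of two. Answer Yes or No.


0b11111111101111011010111111110111. Multiple bits set => No

No


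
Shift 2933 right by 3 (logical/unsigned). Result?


0b101101110101 >> 3 = 0b101101110 = 366

366


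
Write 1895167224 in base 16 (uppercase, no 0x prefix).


1895167224 = 70F5F4F8 hex

70F5F4F8


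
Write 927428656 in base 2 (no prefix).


927428656 = 110111010001110111000000110000 in binary

110111010001110111000000110000


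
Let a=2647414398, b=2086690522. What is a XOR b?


2647414398 ^ 2086690522 = 3786148004

3786148004


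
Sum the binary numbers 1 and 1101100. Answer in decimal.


1 + 1101100 = 1101101 = 109

109


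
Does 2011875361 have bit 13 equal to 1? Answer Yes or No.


0b1110111111010101100100000100001, bit 13 = 0. No

No


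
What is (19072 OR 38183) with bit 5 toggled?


Step 1: 19072 | 38183 = 57255
Step 2: 57255 ^ (1 << 5) = 57255 ^ 32 = 57223

57223


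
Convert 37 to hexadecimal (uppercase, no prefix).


37 = 25 hex

25


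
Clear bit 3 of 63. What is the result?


63 & ~(1 << 3) = 55

55


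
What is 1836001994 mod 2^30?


1836001994 & 1073741823 = 762260170

762260170


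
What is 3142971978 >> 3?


0b10111011010101011111001001001010 >> 3 = 0b10111011010101011111001001001 = 392871497

392871497


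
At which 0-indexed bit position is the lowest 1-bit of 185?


0b10111001. Lowest set bit at position 0

0


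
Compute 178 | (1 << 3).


178 | (1 << 3) = 178 | 8 = 186

186


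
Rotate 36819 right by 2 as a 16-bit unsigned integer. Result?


Rotate 0b1000111111010011 right by 2 (16-bit) = 0b1110001111110100 = 58356

58356


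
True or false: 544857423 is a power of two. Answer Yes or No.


0b100000011110011101110101001111. Multiple bits set => No

No


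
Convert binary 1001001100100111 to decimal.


1001001100100111 in decimal = 37671

37671


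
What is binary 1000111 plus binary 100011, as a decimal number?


1000111 + 100011 = 1101010 = 106

106


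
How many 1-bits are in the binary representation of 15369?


0b11110000001001 has 6 set bits

6


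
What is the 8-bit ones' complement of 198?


198 ^ 255 = 57

57


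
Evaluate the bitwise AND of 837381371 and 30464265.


0b110001111010010110110011111011 & 0b1110100001101100100001001 = 0b1110000000100100000001001 = 29378569

29378569


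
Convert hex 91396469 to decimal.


91396469 hex = 2436457577 decimal

2436457577


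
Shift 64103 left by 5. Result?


0b1111101001100111 << 5 = 0b111110100110011100000 = 2051296

2051296


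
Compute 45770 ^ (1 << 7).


45770 ^ (1 << 7) = 45770 ^ 128 = 45642

45642


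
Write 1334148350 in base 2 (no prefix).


1334148350 = 1001111100001010111110011111110 in binary

1001111100001010111110011111110


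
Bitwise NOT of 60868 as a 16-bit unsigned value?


~0b1110110111000100 = 0b1001000111011 = 4667 (16-bit unsigned)

4667


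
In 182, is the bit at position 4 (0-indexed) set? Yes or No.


0b10110110, bit 4 = 1. Yes

Yes


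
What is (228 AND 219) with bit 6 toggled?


Step 1: 228 & 219 = 192
Step 2: 192 ^ (1 << 6) = 192 ^ 64 = 128

128


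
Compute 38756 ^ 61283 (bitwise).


0b1001011101100100 ^ 0b1110111101100011 = 0b111100000000111 = 30727

30727


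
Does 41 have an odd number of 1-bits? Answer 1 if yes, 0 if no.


0b101001 has 3 ones => parity 1

1


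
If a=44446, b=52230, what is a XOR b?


44446 ^ 52230 = 24984

24984


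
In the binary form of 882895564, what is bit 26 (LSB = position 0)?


0b110100100111111110101011001100, position 26 = 1

1


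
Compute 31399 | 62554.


0b111101010100111 | 0b1111010001011010 = 0b1111111011111111 = 65279

65279


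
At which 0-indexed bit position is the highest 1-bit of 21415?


0b101001110100111. Highest set bit at position 14

14


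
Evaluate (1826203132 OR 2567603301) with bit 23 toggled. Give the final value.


Step 1: 1826203132 | 2567603301 = 4259030525
Step 2: 4259030525 ^ (1 << 23) = 4259030525 ^ 8388608 = 4250641917

4250641917


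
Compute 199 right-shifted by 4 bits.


0b11000111 >> 4 = 0b1100 = 12

12


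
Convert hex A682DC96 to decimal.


A682DC96 hex = 2793594006 decimal

2793594006


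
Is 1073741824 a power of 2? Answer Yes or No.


0b1000000000000000000000000000000. Only one bit set => Yes

Yes


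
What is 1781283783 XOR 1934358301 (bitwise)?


0b1101010001011000011101111000111 ^ 0b1110011010010111111011100011101 = 0b11001011001111100110011011010 = 426233050

426233050


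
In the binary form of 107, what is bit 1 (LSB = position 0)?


0b1101011, position 1 = 1

1


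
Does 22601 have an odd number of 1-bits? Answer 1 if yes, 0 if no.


0b101100001001001 has 6 ones => parity 0

0


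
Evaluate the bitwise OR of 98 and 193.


0b1100010 | 0b11000001 = 0b11100011 = 227

227


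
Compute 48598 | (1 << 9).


48598 | (1 << 9) = 48598 | 512 = 49110

49110


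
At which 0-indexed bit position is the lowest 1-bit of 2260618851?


0b10000110101111100100111001100011. Lowest set bit at position 0

0


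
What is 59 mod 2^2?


59 & 3 = 3

3


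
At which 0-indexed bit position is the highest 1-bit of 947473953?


0b111000011110010100111000100001. Highest set bit at position 29

29


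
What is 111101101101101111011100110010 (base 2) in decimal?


111101101101101111011100110010 in decimal = 1035401010

1035401010


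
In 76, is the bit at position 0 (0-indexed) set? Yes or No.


0b1001100, bit 0 = 0. No

No


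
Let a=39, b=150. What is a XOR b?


39 ^ 150 = 177

177


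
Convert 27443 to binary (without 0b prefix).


27443 = 110101100110011 in binary

110101100110011


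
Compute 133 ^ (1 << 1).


133 ^ (1 << 1) = 133 ^ 2 = 135

135


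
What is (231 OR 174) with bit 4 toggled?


Step 1: 231 | 174 = 239
Step 2: 239 ^ (1 << 4) = 239 ^ 16 = 255

255


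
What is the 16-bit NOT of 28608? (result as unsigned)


~0b110111111000000 = 0b1001000000111111 = 36927 (16-bit unsigned)

36927


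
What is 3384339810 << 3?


0b11001001101110001110110101100010 << 3 = 0b11001001101110001110110101100010000 = 27074718480

27074718480


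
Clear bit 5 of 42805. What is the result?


42805 & ~(1 << 5) = 42773

42773


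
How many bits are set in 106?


0b1101010 has 4 set bits

4


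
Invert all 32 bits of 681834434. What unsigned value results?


681834434 ^ 4294967295 = 3613132861

3613132861


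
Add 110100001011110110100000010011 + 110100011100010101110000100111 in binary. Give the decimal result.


110100001011110110100000010011 + 110100011100010101110000100111 = 1101000101000001100010000111010 = 1755366458

1755366458


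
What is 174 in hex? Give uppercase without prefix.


174 = AE hex

AE


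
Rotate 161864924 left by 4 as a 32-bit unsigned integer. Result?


Rotate 0b1001101001011101110011011100 left by 4 (32-bit) = 0b10011010010111011100110111000000 = 2589838784

2589838784


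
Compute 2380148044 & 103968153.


0b10001101110111100010110101001100 & 0b110001100100110110110011001 = 0b100000100100010110100001000 = 68300040

68300040


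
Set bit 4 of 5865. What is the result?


5865 | (1 << 4) = 5865 | 16 = 5881

5881


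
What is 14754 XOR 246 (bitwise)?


0b11100110100010 ^ 0b11110110 = 0b11100101010100 = 14676

14676


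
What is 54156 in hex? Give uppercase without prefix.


54156 = D38C hex

D38C


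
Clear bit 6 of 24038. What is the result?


24038 & ~(1 << 6) = 23974

23974


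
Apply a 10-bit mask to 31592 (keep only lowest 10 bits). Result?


31592 & 1023 = 872

872


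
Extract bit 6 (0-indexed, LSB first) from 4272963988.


0b11111110101100000100000110010100, position 6 = 0

0


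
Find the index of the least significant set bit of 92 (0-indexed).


0b1011100. Lowest set bit at position 2

2


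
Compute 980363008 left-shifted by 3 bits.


0b111010011011110010011100000000 << 3 = 0b111010011011110010011100000000000 = 7842904064

7842904064


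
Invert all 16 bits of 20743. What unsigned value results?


20743 ^ 65535 = 44792

44792


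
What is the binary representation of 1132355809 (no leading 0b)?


1132355809 = 1000011011111100110000011100001 in binary

1000011011111100110000011100001


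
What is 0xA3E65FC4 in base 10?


A3E65FC4 hex = 2749784004 decimal

2749784004


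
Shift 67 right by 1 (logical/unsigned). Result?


0b1000011 >> 1 = 0b100001 = 33

33


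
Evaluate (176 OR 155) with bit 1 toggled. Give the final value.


Step 1: 176 | 155 = 187
Step 2: 187 ^ (1 << 1) = 187 ^ 2 = 185

185


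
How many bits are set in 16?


0b10000 has 1 set bits

1


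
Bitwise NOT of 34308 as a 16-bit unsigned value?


~0b1000011000000100 = 0b111100111111011 = 31227 (16-bit unsigned)

31227


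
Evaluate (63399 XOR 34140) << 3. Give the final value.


Step 1: 63399 ^ 34140 = 29435
Step 2: 29435 << 3 = 235480

235480


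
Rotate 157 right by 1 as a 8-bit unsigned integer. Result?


Rotate 0b10011101 right by 1 (8-bit) = 0b11001110 = 206

206


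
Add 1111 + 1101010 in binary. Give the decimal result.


1111 + 1101010 = 1111001 = 121

121


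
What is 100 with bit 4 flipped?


100 ^ (1 << 4) = 100 ^ 16 = 116

116


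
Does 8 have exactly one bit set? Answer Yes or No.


0b1000. Only one bit set => Yes

Yes


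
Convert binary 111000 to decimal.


111000 in decimal = 56

56


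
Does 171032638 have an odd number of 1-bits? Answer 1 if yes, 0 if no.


0b1010001100011100000000111110 has 12 ones => parity 0

0


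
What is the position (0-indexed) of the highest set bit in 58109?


0b1110001011111101. Highest set bit at position 15

15


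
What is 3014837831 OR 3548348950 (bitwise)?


0b10110011101100101100011001000111 | 0b11010011011111111000001000010110 = 0b11110011111111111100011001010111 = 4093625943

4093625943


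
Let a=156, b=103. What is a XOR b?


156 ^ 103 = 251

251


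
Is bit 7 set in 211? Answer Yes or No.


0b11010011, bit 7 = 1. Yes

Yes


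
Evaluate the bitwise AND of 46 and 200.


0b101110 & 0b11001000 = 0b1000 = 8

8


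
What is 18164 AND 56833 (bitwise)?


0b100011011110100 & 0b1101111000000001 = 0b100011000000000 = 17920

17920


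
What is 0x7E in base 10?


7E hex = 126 decimal

126


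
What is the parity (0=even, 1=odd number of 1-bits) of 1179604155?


0b1000110010011110101010010111011 has 17 ones => parity 1

1


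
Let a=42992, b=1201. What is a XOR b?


42992 ^ 1201 = 41793

41793


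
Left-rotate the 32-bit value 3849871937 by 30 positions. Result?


Rotate 0b11100101011110000110001001000001 left by 30 (32-bit) = 0b1111001010111100001100010010000 = 2036209808

2036209808


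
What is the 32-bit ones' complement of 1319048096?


1319048096 ^ 4294967295 = 2975919199

2975919199


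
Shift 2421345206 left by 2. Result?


0b10010000010100101100101110110110 << 2 = 0b1001000001010010110010111011011000 = 9685380824

9685380824


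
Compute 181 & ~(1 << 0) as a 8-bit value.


181 & ~(1 << 0) = 180

180


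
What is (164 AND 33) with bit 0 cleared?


Step 1: 164 & 33 = 32
Step 2: 32 & ~(1 << 0) = 32

32


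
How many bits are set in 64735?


0b1111110011011111 has 13 set bits

13


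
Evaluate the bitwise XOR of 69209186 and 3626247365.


0b100001000000000110001100010 ^ 0b11011000001001000010010011000101 = 0b11011100000001000010100010100111 = 3691260071

3691260071


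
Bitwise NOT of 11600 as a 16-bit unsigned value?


~0b10110101010000 = 0b1101001010101111 = 53935 (16-bit unsigned)

53935


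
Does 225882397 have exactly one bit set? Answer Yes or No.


0b1101011101101011000100011101. Multiple bits set => No

No


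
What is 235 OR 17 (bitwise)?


0b11101011 | 0b10001 = 0b11111011 = 251

251


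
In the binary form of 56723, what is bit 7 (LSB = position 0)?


0b1101110110010011, position 7 = 1

1


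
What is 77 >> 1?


0b1001101 >> 1 = 0b100110 = 38

38


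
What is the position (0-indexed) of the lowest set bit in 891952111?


0b110101001010100001101111101111. Lowest set bit at position 0

0


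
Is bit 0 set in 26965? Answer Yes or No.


0b110100101010101, bit 0 = 1. Yes

Yes


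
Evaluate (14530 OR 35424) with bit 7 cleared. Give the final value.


Step 1: 14530 | 35424 = 47842
Step 2: 47842 & ~(1 << 7) = 47714

47714


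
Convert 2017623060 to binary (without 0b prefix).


2017623060 = 1111000010000100111110000010100 in binary

1111000010000100111110000010100


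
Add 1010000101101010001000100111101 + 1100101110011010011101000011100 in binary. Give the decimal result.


1010000101101010001000100111101 + 1100101110011010011101000011100 = 10110110100000100100101101011001 = 3061992281

3061992281


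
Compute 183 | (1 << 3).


183 | (1 << 3) = 183 | 8 = 191

191


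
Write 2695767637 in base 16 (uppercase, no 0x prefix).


2695767637 = A0AE2655 hex

A0AE2655


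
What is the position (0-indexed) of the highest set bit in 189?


0b10111101. Highest set bit at position 7

7


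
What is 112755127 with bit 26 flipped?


112755127 ^ (1 << 26) = 112755127 ^ 67108864 = 45646263

45646263


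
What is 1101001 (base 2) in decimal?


1101001 in decimal = 105

105


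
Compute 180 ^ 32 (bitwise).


0b10110100 ^ 0b100000 = 0b10010100 = 148

148


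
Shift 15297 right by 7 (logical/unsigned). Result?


0b11101111000001 >> 7 = 0b1110111 = 119

119


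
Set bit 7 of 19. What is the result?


19 | (1 << 7) = 19 | 128 = 147

147


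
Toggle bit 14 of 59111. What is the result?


59111 ^ (1 << 14) = 59111 ^ 16384 = 42727

42727


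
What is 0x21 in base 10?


21 hex = 33 decimal

33


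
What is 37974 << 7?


0b1001010001010110 << 7 = 0b10010100010101100000000 = 4860672

4860672


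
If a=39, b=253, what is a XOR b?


39 ^ 253 = 218

218


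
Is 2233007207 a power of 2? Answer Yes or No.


0b10000101000110001111110001100111. Multiple bits set => No

No


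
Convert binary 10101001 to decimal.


10101001 in decimal = 169

169


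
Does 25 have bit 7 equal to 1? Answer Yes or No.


0b11001, bit 7 = 0. No

No


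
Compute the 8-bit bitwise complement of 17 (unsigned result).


~0b10001 = 0b11101110 = 238 (8-bit unsigned)

238


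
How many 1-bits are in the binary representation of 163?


0b10100011 has 4 set bits

4


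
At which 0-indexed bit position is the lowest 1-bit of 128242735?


0b111101001001101010000101111. Lowest set bit at position 0

0


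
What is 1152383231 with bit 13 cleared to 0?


1152383231 & ~(1 << 13) = 1152375039

1152375039


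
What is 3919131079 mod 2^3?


3919131079 & 7 = 7

7


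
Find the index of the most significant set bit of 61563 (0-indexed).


0b1111000001111011. Highest set bit at position 15

15


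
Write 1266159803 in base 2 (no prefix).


1266159803 = 1001011011110000001000010111011 in binary

1001011011110000001000010111011


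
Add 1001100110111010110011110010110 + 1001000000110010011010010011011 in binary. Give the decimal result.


1001100110111010110011110010110 + 1001000000110010011010010011011 = 10010100111101101001110000110001 = 2499189809

2499189809


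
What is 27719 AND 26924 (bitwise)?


0b110110001000111 & 0b110100100101100 = 0b110100000000100 = 26628

26628


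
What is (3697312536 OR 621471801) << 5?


Step 1: 3697312536 | 621471801 = 4251642681
Step 2: 4251642681 << 5 = 136052565792

136052565792


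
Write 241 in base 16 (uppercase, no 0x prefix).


241 = F1 hex

F1


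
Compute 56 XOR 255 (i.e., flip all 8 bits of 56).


56 ^ 255 = 199

199


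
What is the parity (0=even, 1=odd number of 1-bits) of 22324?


0b101011100110100 has 8 ones => parity 0

0


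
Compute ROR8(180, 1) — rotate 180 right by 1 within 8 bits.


Rotate 0b10110100 right by 1 (8-bit) = 0b1011010 = 90

90


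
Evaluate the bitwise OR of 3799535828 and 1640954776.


0b11100010011110000101000011010100 | 0b1100001110011101111101110011000 = 0b11100011111111101111101111011100 = 3825138652

3825138652


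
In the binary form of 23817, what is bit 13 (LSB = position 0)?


0b101110100001001, position 13 = 0

0


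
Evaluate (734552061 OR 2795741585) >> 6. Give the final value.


Step 1: 734552061 | 2795741585 = 2951479293
Step 2: 2951479293 >> 6 = 46116863

46116863


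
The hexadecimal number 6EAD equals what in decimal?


6EAD hex = 28333 decimal

28333


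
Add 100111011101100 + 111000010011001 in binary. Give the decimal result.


100111011101100 + 111000010011001 = 1011111110000101 = 49029

49029


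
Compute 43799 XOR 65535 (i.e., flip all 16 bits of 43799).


43799 ^ 65535 = 21736

21736


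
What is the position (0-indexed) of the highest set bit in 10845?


0b10101001011101. Highest set bit at position 13

13


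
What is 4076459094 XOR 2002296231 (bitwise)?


0b11110010111110011101010001010110 ^ 0b1110111010110001001110110100111 = 0b10000101101000010100100111110001 = 2241939953

2241939953


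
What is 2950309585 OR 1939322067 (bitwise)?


0b10101111110110100010011011010001 | 0b1110011100101111011010011010011 = 0b11111111110111111011011011010011 = 4292851411

4292851411


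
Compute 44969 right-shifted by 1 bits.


0b1010111110101001 >> 1 = 0b101011111010100 = 22484

22484


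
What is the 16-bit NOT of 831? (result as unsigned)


~0b1100111111 = 0b1111110011000000 = 64704 (16-bit unsigned)

64704


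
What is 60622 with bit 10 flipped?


60622 ^ (1 << 10) = 60622 ^ 1024 = 59598

59598


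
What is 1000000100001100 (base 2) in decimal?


1000000100001100 in decimal = 33036

33036


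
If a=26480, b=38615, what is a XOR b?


26480 ^ 38615 = 61863

61863


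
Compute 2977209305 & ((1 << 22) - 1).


2977209305 & 4194303 = 3447769

3447769


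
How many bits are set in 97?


0b1100001 has 3 set bits

3


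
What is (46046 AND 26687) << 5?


Step 1: 46046 & 26687 = 8222
Step 2: 8222 << 5 = 263104

263104


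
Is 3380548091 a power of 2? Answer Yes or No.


0b11001001011111110001000111111011. Multiple bits set => No

No


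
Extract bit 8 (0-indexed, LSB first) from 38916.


0b1001100000000100, position 8 = 0

0


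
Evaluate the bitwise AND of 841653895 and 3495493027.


0b110010001010101001111010000111 & 0b11010000010110001111110110100011 = 0b10000000010001001110010000011 = 268999811

268999811


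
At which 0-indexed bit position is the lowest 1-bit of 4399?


0b1000100101111. Lowest set bit at position 0

0


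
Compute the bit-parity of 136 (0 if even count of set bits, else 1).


0b10001000 has 2 ones => parity 0

0


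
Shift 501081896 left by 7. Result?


0b11101110111011110011100101000 << 7 = 0b111011101110111100111001010000000000 = 64138482688

64138482688


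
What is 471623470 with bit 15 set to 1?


471623470 | (1 << 15) = 471623470 | 32768 = 471656238

471656238


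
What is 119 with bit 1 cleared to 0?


119 & ~(1 << 1) = 117

117


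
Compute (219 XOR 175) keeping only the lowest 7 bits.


Step 1: 219 ^ 175 = 116
Step 2: 116 & 127 = 116

116


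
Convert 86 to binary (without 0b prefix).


86 = 1010110 in binary

1010110


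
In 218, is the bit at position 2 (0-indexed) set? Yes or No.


0b11011010, bit 2 = 0. No

No


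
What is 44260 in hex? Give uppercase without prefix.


44260 = ACE4 hex

ACE4


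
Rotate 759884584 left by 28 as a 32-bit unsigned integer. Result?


Rotate 0b101101010010101110101100101000 left by 28 (32-bit) = 0b10000010110101001010111010110010 = 2194976434

2194976434


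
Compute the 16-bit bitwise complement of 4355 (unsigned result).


~0b1000100000011 = 0b1110111011111100 = 61180 (16-bit unsigned)

61180


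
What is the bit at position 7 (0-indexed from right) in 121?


0b1111001, position 7 = 0

0


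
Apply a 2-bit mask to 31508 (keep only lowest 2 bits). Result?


31508 & 3 = 0

0


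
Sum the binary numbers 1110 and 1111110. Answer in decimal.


1110 + 1111110 = 10001100 = 140

140
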